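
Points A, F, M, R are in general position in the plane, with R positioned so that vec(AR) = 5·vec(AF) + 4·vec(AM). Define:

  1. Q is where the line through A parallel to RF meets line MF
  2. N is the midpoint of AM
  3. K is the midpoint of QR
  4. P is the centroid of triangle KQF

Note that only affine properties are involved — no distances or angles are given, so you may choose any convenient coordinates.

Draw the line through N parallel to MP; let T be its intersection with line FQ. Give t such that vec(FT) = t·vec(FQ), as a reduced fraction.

t = 15/16

Set A = (0, 0), F = (1, 0), M = (0, 1), R = (5, 4); any affine frame gives the same invariant.
1. Q is where the line through A parallel to RF meets line MF ⇒ Q = (1/2, 1/2)
2. N is the midpoint of AM ⇒ N = (0, 1/2)
3. K is the midpoint of QR ⇒ K = (11/4, 9/4)
4. P is the centroid of triangle KQF ⇒ P = (17/12, 11/12)
through N parallel to MP: direction (17/12, -1/12); meets FQ at T = (17/32, 15/32)
T = F + t·(Q−F) with t = 15/16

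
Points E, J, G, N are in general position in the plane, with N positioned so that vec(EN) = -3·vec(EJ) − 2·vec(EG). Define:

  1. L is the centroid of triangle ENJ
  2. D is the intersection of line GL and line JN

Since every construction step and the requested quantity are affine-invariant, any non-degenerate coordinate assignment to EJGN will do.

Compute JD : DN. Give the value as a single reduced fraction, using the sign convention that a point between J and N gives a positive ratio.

Work in coordinates with E = (0, 0), J = (1, 0), G = (0, 1), N = (-3, -2).
1. L is the centroid of triangle ENJ ⇒ L = (-2/3, -2/3)
2. D is the intersection of line GL and line JN ⇒ D = (-3/4, -7/8)
D = J + t·(N−J) with t = 7/16, so JD:DN = t:(1−t) = 7/16:9/16

JD:DN = 7/9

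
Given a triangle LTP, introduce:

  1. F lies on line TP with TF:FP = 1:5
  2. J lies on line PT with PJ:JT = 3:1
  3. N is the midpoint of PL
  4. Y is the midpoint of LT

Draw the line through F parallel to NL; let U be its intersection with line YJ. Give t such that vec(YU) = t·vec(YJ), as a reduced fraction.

t = 4/3

Assign L = (0, 0), T = (1, 0), P = (0, 1) — the answer is frame-independent, so this choice is without loss of generality.
1. F lies on line TP with TF:FP = 1:5 ⇒ F = (5/6, 1/6)
2. J lies on line PT with PJ:JT = 3:1 ⇒ J = (3/4, 1/4)
3. N is the midpoint of PL ⇒ N = (0, 1/2)
4. Y is the midpoint of LT ⇒ Y = (1/2, 0)
through F parallel to NL: direction (0, -1/2); meets YJ at U = (5/6, 1/3)
U = Y + t·(J−Y) with t = 4/3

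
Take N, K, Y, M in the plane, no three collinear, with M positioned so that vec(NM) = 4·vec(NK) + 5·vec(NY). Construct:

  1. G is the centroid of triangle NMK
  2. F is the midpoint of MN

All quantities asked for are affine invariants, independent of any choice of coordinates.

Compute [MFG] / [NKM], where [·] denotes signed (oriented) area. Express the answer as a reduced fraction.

Assign N = (0, 0), K = (1, 0), Y = (0, 1), M = (4, 5) — the answer is frame-independent, so this choice is without loss of generality.
1. G is the centroid of triangle NMK ⇒ G = (5/3, 5/3)
2. F is the midpoint of MN ⇒ F = (2, 5/2)
2·[MFG] = 5/6, 2·[NKM] = 5
[MFG]:[NKM] = 5/6:5 = 1/6

[MFG]:[NKM] = 1/6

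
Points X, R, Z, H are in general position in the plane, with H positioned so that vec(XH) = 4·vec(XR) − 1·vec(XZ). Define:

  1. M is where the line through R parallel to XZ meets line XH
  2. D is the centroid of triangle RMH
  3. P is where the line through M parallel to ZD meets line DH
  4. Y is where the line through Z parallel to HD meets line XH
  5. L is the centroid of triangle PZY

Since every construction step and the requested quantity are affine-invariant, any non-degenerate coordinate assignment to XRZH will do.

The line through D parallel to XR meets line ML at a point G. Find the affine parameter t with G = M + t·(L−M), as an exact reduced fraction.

Set X = (0, 0), R = (1, 0), Z = (0, 1), H = (4, -1); any affine frame gives the same invariant.
1. M is where the line through R parallel to XZ meets line XH ⇒ M = (1, -1/4)
2. D is the centroid of triangle RMH ⇒ D = (2, -5/12)
3. P is where the line through M parallel to ZD meets line DH ⇒ P = (7/10, -3/80)
4. Y is where the line through Z parallel to HD meets line XH ⇒ Y = (24, -6)
5. L is the centroid of triangle PZY ⇒ L = (247/30, -403/240)
through D parallel to XR: direction (1, 0); meets ML at G = (271/147, -5/12)
G = M + t·(L−M) with t = 40/343

t = 40/343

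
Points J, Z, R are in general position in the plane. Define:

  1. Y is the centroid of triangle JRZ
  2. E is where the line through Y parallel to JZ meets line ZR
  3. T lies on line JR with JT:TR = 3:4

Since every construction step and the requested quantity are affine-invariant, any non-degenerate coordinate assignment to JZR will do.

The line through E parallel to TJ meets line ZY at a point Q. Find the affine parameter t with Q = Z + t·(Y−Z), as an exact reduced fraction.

t = 1/2

Choose coordinates J = (0, 0), Z = (1, 0), R = (0, 1).
1. Y is the centroid of triangle JRZ ⇒ Y = (1/3, 1/3)
2. E is where the line through Y parallel to JZ meets line ZR ⇒ E = (2/3, 1/3)
3. T lies on line JR with JT:TR = 3:4 ⇒ T = (0, 3/7)
through E parallel to TJ: direction (0, -3/7); meets ZY at Q = (2/3, 1/6)
Q = Z + t·(Y−Z) with t = 1/2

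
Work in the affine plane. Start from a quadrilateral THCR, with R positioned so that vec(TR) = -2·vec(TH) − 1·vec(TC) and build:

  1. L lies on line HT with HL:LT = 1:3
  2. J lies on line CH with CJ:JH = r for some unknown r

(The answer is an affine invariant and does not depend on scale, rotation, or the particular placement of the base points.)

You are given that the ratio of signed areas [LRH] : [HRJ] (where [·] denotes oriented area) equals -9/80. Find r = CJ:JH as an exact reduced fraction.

r = 4/5

Assign T = (0, 0), H = (1, 0), C = (0, 1), R = (-2, -1) — the answer is frame-independent, so this choice is without loss of generality.
1. L lies on line HT with HL:LT = 1:3 ⇒ L = (3/4, 0)
2. With CJ:JH = r, write λ = r/(r+1) so J = C + λ·(H−C); J is affine-linear in λ
Every point depending on J is an affine combination of J and λ-independent points, so each such coordinate is linear in λ; the λ² term in each signed area is a multiple of (H−C)×(H−C) = 0, so 2·[LRH] and 2·[HRJ] are each linear in λ. Evaluating at λ=0 and λ=1:
  2·[LRH] = 1/4,   2·[HRJ] = 4·λ − 4
So [LRH]:[HRJ] = (1/4) / (4·λ − 4). Setting this equal to -9/80:
  1/4 = -9/80·(4·λ − 4)  ⇒  λ = 4/9
Then r = λ/(1−λ) = (4/9)/(5/9) = 4/5. Check: with r = 4/5, J = (4/9, 5/9) and [LRH]:[HRJ] = -9/80 as required.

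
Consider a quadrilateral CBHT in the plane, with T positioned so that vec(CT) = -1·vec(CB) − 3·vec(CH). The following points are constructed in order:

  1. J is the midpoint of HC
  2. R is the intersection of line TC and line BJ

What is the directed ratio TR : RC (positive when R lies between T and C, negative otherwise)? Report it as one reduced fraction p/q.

Choose coordinates C = (0, 0), B = (1, 0), H = (0, 1), T = (-1, -3).
1. J is the midpoint of HC ⇒ J = (0, 1/2)
2. R is the intersection of line TC and line BJ ⇒ R = (1/7, 3/7)
R = T + t·(C−T) with t = 8/7, so TR:RC = t:(1−t) = 8/7:-1/7

TR:RC = -8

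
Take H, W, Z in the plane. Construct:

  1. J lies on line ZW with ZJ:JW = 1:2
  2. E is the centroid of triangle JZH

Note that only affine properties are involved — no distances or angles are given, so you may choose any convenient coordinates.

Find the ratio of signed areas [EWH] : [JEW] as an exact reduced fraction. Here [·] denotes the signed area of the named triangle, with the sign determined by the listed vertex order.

Set H = (0, 0), W = (1, 0), Z = (0, 1); any affine frame gives the same invariant.
1. J lies on line ZW with ZJ:JW = 1:2 ⇒ J = (1/3, 2/3)
2. E is the centroid of triangle JZH ⇒ E = (1/9, 5/9)
2·[EWH] = -5/9, 2·[JEW] = 2/9
[EWH]:[JEW] = -5/9:2/9 = -5/2

[EWH]:[JEW] = -5/2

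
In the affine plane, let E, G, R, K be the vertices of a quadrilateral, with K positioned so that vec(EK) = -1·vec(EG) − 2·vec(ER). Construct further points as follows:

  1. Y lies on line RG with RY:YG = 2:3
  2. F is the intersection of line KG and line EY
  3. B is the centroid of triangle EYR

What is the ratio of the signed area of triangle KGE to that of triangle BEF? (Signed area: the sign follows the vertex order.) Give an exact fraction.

Choose coordinates E = (0, 0), G = (1, 0), R = (0, 1), K = (-1, -2).
1. Y lies on line RG with RY:YG = 2:3 ⇒ Y = (2/5, 3/5)
2. F is the intersection of line KG and line EY ⇒ F = (-2, -3)
3. B is the centroid of triangle EYR ⇒ B = (2/15, 8/15)
2·[KGE] = 2, 2·[BEF] = -2/3
[KGE]:[BEF] = 2:-2/3 = -3

[KGE]:[BEF] = -3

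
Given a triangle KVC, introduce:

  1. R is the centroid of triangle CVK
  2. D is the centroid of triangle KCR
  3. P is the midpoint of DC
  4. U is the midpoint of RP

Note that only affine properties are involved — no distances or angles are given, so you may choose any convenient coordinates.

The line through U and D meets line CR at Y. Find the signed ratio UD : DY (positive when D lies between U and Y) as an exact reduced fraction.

Assign K = (0, 0), V = (1, 0), C = (0, 1) — the answer is frame-independent, so this choice is without loss of generality.
1. R is the centroid of triangle CVK ⇒ R = (1/3, 1/3)
2. D is the centroid of triangle KCR ⇒ D = (1/9, 4/9)
3. P is the midpoint of DC ⇒ P = (1/18, 13/18)
4. U is the midpoint of RP ⇒ U = (7/36, 19/36)
line UD meets CR at Y = (2/9, 5/9)
D = U + t·(Y−U) with t = -3, so UD:DY = -3:4

UD:DY = -3/4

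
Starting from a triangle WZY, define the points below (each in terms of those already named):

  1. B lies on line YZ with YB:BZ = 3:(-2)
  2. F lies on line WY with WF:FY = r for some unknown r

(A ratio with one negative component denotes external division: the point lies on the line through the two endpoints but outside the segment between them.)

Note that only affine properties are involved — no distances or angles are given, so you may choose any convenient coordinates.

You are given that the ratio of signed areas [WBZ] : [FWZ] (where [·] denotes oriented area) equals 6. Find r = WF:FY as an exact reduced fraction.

Choose coordinates W = (0, 0), Z = (1, 0), Y = (0, 1).
1. B lies on line YZ with YB:BZ = 3:(-2) ⇒ B = (3, -2)
2. With WF:FY = r, write λ = r/(r+1) so F = W + λ·(Y−W); F is affine-linear in λ
Every point depending on F is an affine combination of F and λ-independent points, so each such coordinate is linear in λ; the λ² term in each signed area is a multiple of (Y−W)×(Y−W) = 0, so 2·[WBZ] and 2·[FWZ] are each linear in λ. Evaluating at λ=0 and λ=1:
  2·[WBZ] = 2,   2·[FWZ] = λ
So [WBZ]:[FWZ] = (2) / (λ). Setting this equal to 6:
  2 = 6·(λ)  ⇒  λ = 1/3
Then r = λ/(1−λ) = (1/3)/(2/3) = 1/2. Check: with r = 1/2, F = (0, 1/3) and [WBZ]:[FWZ] = 6 as required.

r = 1/2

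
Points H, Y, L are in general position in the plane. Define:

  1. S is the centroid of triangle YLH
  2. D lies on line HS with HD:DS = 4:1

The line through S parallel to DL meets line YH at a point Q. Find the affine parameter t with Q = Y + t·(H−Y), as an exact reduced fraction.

Assign H = (0, 0), Y = (1, 0), L = (0, 1) — the answer is frame-independent, so this choice is without loss of generality.
1. S is the centroid of triangle YLH ⇒ S = (1/3, 1/3)
2. D lies on line HS with HD:DS = 4:1 ⇒ D = (4/15, 4/15)
through S parallel to DL: direction (-4/15, 11/15); meets YH at Q = (5/11, 0)
Q = Y + t·(H−Y) with t = 6/11

t = 6/11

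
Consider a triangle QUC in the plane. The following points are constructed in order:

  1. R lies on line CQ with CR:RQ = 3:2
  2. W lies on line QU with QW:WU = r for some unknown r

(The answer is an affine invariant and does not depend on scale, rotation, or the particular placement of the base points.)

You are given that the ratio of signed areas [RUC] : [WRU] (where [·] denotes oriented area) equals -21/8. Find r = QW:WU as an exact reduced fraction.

Assign Q = (0, 0), U = (1, 0), C = (0, 1) — the answer is frame-independent, so this choice is without loss of generality.
1. R lies on line CQ with CR:RQ = 3:2 ⇒ R = (0, 2/5)
2. With QW:WU = r, write λ = r/(r+1) so W = Q + λ·(U−Q); W is affine-linear in λ
Every point depending on W is an affine combination of W and λ-independent points, so each such coordinate is linear in λ; the λ² term in each signed area is a multiple of (U−Q)×(U−Q) = 0, so 2·[RUC] and 2·[WRU] are each linear in λ. Evaluating at λ=0 and λ=1:
  2·[RUC] = 3/5,   2·[WRU] = 2/5·λ − 2/5
So [RUC]:[WRU] = (3/5) / (2/5·λ − 2/5). Setting this equal to -21/8:
  3/5 = -21/8·(2/5·λ − 2/5)  ⇒  λ = 3/7
Then r = λ/(1−λ) = (3/7)/(4/7) = 3/4. Check: with r = 3/4, W = (3/7, 0) and [RUC]:[WRU] = -21/8 as required.

r = 3/4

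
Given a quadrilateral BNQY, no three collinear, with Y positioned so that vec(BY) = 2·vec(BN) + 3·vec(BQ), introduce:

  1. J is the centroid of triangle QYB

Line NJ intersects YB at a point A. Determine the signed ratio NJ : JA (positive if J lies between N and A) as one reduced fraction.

Set B = (0, 0), N = (1, 0), Q = (0, 1), Y = (2, 3); any affine frame gives the same invariant.
1. J is the centroid of triangle QYB ⇒ J = (2/3, 4/3)
line NJ meets YB at A = (8/11, 12/11)
J = N + t·(A−N) with t = 11/9, so NJ:JA = 11/9:-2/9

NJ:JA = -11/2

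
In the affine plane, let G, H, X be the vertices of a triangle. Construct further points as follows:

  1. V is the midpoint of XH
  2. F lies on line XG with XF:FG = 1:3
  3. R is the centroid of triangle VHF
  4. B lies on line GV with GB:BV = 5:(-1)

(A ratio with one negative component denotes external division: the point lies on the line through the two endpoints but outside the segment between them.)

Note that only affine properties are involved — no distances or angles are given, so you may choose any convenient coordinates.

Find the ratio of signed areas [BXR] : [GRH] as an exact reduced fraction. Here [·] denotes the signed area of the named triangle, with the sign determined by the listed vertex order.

[BXR]:[GRH] = -17/40

Choose coordinates G = (0, 0), H = (1, 0), X = (0, 1).
1. V is the midpoint of XH ⇒ V = (1/2, 1/2)
2. F lies on line XG with XF:FG = 1:3 ⇒ F = (0, 3/4)
3. R is the centroid of triangle VHF ⇒ R = (1/2, 5/12)
4. B lies on line GV with GB:BV = 5:(-1) ⇒ B = (5/8, 5/8)
2·[BXR] = 17/96, 2·[GRH] = -5/12
[BXR]:[GRH] = 17/96:-5/12 = -17/40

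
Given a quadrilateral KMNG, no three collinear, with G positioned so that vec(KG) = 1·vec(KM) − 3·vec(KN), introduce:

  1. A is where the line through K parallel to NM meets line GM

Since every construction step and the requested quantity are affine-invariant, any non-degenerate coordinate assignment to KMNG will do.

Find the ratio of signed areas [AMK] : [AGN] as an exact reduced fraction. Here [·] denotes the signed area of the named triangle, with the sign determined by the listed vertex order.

[AMK]:[AGN] = -1/2

Set K = (0, 0), M = (1, 0), N = (0, 1), G = (1, -3); any affine frame gives the same invariant.
1. A is where the line through K parallel to NM meets line GM ⇒ A = (1, -1)
2·[AMK] = 1, 2·[AGN] = -2
[AMK]:[AGN] = 1:-2 = -1/2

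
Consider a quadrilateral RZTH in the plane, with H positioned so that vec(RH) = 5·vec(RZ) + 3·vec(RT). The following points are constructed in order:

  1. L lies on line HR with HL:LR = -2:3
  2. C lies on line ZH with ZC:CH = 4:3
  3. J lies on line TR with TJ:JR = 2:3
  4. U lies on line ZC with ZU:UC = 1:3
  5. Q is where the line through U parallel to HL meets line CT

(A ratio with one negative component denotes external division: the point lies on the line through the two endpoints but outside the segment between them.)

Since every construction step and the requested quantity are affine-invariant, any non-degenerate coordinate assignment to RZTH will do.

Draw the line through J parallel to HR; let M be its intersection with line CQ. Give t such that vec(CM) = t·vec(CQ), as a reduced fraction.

Choose coordinates R = (0, 0), Z = (1, 0), T = (0, 1), H = (5, 3).
1. L lies on line HR with HL:LR = -2:3 ⇒ L = (15, 9)
2. C lies on line ZH with ZC:CH = 4:3 ⇒ C = (23/7, 12/7)
3. J lies on line TR with TJ:JR = 2:3 ⇒ J = (0, 3/5)
4. U lies on line ZC with ZU:UC = 1:3 ⇒ U = (11/7, 3/7)
5. Q is where the line through U parallel to HL meets line CT ⇒ Q = (1219/308, 573/308)
through J parallel to HR: direction (-5, -3); meets CQ at M = (23/22, 27/22)
M = C + t·(Q−C) with t = -10/3

t = -10/3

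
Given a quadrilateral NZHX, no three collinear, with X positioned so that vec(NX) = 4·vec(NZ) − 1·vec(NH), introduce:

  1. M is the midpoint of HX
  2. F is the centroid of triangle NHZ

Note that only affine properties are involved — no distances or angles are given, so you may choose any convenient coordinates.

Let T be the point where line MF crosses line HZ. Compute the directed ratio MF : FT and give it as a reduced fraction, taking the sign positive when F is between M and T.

MF:FT = -4

Assign N = (0, 0), Z = (1, 0), H = (0, 1), X = (4, -1) — the answer is frame-independent, so this choice is without loss of generality.
1. M is the midpoint of HX ⇒ M = (2, 0)
2. F is the centroid of triangle NHZ ⇒ F = (1/3, 1/3)
line MF meets HZ at T = (3/4, 1/4)
F = M + t·(T−M) with t = 4/3, so MF:FT = 4/3:-1/3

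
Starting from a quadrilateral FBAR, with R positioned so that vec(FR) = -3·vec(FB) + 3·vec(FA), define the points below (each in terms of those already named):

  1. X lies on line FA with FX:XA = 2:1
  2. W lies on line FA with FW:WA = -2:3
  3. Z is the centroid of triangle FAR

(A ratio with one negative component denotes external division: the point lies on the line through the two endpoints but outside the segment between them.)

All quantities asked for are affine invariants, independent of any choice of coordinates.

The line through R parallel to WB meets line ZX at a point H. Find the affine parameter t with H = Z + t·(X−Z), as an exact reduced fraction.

Assign F = (0, 0), B = (1, 0), A = (0, 1), R = (-3, 3) — the answer is frame-independent, so this choice is without loss of generality.
1. X lies on line FA with FX:XA = 2:1 ⇒ X = (0, 2/3)
2. W lies on line FA with FW:WA = -2:3 ⇒ W = (0, -2)
3. Z is the centroid of triangle FAR ⇒ Z = (-1, 4/3)
through R parallel to WB: direction (1, 2); meets ZX at H = (-25/8, 11/4)
H = Z + t·(X−Z) with t = -17/8

t = -17/8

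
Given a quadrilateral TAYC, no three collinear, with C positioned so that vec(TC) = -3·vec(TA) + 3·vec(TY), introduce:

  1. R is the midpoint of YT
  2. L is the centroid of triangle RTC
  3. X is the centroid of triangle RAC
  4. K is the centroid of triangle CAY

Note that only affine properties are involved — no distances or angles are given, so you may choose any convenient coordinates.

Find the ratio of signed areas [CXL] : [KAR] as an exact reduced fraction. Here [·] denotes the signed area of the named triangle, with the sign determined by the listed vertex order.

Work in coordinates with T = (0, 0), A = (1, 0), Y = (0, 1), C = (-3, 3).
1. R is the midpoint of YT ⇒ R = (0, 1/2)
2. L is the centroid of triangle RTC ⇒ L = (-1, 7/6)
3. X is the centroid of triangle RAC ⇒ X = (-2/3, 7/6)
4. K is the centroid of triangle CAY ⇒ K = (-2/3, 4/3)
2·[CXL] = -11/18, 2·[KAR] = -1/2
[CXL]:[KAR] = -11/18:-1/2 = 11/9

[CXL]:[KAR] = 11/9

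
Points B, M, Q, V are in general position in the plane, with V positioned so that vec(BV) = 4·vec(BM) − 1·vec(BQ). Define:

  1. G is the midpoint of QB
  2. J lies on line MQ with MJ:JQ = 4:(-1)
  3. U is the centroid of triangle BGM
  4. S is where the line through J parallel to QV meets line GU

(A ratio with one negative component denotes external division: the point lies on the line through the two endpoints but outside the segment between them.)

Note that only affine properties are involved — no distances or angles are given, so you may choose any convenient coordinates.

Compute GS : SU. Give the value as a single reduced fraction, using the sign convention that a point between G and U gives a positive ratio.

GS:SU = -4/5

Set B = (0, 0), M = (1, 0), Q = (0, 1), V = (4, -1); any affine frame gives the same invariant.
1. G is the midpoint of QB ⇒ G = (0, 1/2)
2. J lies on line MQ with MJ:JQ = 4:(-1) ⇒ J = (-1/3, 4/3)
3. U is the centroid of triangle BGM ⇒ U = (1/3, 1/6)
4. S is where the line through J parallel to QV meets line GU ⇒ S = (-4/3, 11/6)
S = G + t·(U−G) with t = -4, so GS:SU = t:(1−t) = -4:5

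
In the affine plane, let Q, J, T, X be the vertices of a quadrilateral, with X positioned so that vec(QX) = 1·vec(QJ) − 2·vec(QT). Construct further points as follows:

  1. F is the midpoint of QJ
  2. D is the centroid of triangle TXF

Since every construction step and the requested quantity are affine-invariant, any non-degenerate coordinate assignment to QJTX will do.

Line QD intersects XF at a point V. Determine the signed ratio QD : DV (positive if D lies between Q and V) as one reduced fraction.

Work in coordinates with Q = (0, 0), J = (1, 0), T = (0, 1), X = (1, -2).
1. F is the midpoint of QJ ⇒ F = (1/2, 0)
2. D is the centroid of triangle TXF ⇒ D = (1/2, -1/3)
line QD meets XF at V = (3/5, -2/5)
D = Q + t·(V−Q) with t = 5/6, so QD:DV = 5/6:1/6

QD:DV = 5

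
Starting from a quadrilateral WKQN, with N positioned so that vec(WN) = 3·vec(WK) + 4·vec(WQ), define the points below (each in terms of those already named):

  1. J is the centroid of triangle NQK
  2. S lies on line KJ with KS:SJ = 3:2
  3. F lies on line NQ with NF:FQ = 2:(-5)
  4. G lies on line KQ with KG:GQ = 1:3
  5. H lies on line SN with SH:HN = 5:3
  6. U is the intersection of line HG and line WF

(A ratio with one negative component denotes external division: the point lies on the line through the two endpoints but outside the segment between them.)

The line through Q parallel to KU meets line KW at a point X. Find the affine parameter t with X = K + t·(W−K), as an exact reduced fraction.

Set W = (0, 0), K = (1, 0), Q = (0, 1), N = (3, 4); any affine frame gives the same invariant.
1. J is the centroid of triangle NQK ⇒ J = (4/3, 5/3)
2. S lies on line KJ with KS:SJ = 3:2 ⇒ S = (6/5, 1)
3. F lies on line NQ with NF:FQ = 2:(-5) ⇒ F = (5, 6)
4. G lies on line KQ with KG:GQ = 1:3 ⇒ G = (3/4, 1/4)
5. H lies on line SN with SH:HN = 5:3 ⇒ H = (93/40, 23/8)
6. U is the intersection of line HG and line WF ⇒ U = (15/7, 18/7)
through Q parallel to KU: direction (8/7, 18/7); meets KW at X = (-4/9, 0)
X = K + t·(W−K) with t = 13/9

t = 13/9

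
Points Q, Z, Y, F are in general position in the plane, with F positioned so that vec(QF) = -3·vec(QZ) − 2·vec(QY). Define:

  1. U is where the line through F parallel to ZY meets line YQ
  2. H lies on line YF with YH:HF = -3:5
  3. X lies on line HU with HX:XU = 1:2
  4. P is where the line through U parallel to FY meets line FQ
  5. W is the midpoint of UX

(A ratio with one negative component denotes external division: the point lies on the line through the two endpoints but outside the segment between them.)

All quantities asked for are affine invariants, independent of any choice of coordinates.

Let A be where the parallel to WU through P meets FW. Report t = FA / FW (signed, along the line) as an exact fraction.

Set Q = (0, 0), Z = (1, 0), Y = (0, 1), F = (-3, -2); any affine frame gives the same invariant.
1. U is where the line through F parallel to ZY meets line YQ ⇒ U = (0, -5)
2. H lies on line YF with YH:HF = -3:5 ⇒ H = (9/2, 11/2)
3. X lies on line HU with HX:XU = 1:2 ⇒ X = (3, 2)
4. P is where the line through U parallel to FY meets line FQ ⇒ P = (15, 10)
5. W is the midpoint of UX ⇒ W = (3/2, -3/2)
through P parallel to WU: direction (-3/2, -7/2); meets FW at A = (21/2, -1/2)
A = F + t·(W−F) with t = 3

t = 3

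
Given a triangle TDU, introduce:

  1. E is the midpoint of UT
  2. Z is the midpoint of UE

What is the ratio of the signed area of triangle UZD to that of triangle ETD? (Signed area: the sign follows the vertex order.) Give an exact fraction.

Assign T = (0, 0), D = (1, 0), U = (0, 1) — the answer is frame-independent, so this choice is without loss of generality.
1. E is the midpoint of UT ⇒ E = (0, 1/2)
2. Z is the midpoint of UE ⇒ Z = (0, 3/4)
2·[UZD] = 1/4, 2·[ETD] = 1/2
[UZD]:[ETD] = 1/4:1/2 = 1/2

[UZD]:[ETD] = 1/2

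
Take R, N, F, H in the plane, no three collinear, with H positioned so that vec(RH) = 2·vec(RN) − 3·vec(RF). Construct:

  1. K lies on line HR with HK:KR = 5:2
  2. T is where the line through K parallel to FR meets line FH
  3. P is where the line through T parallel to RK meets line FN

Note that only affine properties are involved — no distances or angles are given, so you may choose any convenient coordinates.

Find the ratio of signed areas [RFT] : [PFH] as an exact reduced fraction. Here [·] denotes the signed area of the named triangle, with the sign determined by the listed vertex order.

Assign R = (0, 0), N = (1, 0), F = (0, 1), H = (2, -3) — the answer is frame-independent, so this choice is without loss of generality.
1. K lies on line HR with HK:KR = 5:2 ⇒ K = (4/7, -6/7)
2. T is where the line through K parallel to FR meets line FH ⇒ T = (4/7, -1/7)
3. P is where the line through T parallel to RK meets line FN ⇒ P = (-4/7, 11/7)
2·[RFT] = -4/7, 2·[PFH] = -8/7
[RFT]:[PFH] = -4/7:-8/7 = 1/2

[RFT]:[PFH] = 1/2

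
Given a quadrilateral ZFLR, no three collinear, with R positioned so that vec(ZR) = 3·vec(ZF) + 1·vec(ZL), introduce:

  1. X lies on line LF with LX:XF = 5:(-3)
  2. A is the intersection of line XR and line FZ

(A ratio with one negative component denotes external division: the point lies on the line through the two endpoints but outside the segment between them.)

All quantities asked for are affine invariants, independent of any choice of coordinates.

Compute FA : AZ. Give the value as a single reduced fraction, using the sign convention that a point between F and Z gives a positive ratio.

FA:AZ = -9/14

Assign Z = (0, 0), F = (1, 0), L = (0, 1), R = (3, 1) — the answer is frame-independent, so this choice is without loss of generality.
1. X lies on line LF with LX:XF = 5:(-3) ⇒ X = (5/2, -3/2)
2. A is the intersection of line XR and line FZ ⇒ A = (14/5, 0)
A = F + t·(Z−F) with t = -9/5, so FA:AZ = t:(1−t) = -9/5:14/5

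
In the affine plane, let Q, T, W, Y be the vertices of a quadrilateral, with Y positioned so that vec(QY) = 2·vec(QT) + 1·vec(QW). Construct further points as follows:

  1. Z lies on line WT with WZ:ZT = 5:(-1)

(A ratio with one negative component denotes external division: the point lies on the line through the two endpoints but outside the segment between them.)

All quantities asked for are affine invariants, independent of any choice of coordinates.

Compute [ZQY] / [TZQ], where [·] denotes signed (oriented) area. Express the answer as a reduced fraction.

Assign Q = (0, 0), T = (1, 0), W = (0, 1), Y = (2, 1) — the answer is frame-independent, so this choice is without loss of generality.
1. Z lies on line WT with WZ:ZT = 5:(-1) ⇒ Z = (5/4, -1/4)
2·[ZQY] = -7/4, 2·[TZQ] = -1/4
[ZQY]:[TZQ] = -7/4:-1/4 = 7

[ZQY]:[TZQ] = 7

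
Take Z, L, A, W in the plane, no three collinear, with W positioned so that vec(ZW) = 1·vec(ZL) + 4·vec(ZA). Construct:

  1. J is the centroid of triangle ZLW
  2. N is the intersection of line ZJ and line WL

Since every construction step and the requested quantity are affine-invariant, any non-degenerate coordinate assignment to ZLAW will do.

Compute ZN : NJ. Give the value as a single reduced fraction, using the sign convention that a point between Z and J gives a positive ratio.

Set Z = (0, 0), L = (1, 0), A = (0, 1), W = (1, 4); any affine frame gives the same invariant.
1. J is the centroid of triangle ZLW ⇒ J = (2/3, 4/3)
2. N is the intersection of line ZJ and line WL ⇒ N = (1, 2)
N = Z + t·(J−Z) with t = 3/2, so ZN:NJ = t:(1−t) = 3/2:-1/2

ZN:NJ = -3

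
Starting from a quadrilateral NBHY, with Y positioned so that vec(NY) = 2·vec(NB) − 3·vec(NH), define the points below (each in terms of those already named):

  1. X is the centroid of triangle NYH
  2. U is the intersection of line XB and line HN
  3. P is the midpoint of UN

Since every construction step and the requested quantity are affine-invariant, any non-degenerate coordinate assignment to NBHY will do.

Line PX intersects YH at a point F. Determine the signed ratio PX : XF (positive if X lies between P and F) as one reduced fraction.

PX:XF = 5

Choose coordinates N = (0, 0), B = (1, 0), H = (0, 1), Y = (2, -3).
1. X is the centroid of triangle NYH ⇒ X = (2/3, -2/3)
2. U is the intersection of line XB and line HN ⇒ U = (0, -2)
3. P is the midpoint of UN ⇒ P = (0, -1)
line PX meets YH at F = (4/5, -3/5)
X = P + t·(F−P) with t = 5/6, so PX:XF = 5/6:1/6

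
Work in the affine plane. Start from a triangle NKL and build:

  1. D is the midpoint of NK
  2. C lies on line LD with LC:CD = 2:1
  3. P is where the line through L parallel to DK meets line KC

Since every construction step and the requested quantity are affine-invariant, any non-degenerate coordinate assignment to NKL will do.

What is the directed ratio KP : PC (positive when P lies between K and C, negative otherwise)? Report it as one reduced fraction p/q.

KP:PC = -3/2

Set N = (0, 0), K = (1, 0), L = (0, 1); any affine frame gives the same invariant.
1. D is the midpoint of NK ⇒ D = (1/2, 0)
2. C lies on line LD with LC:CD = 2:1 ⇒ C = (1/3, 1/3)
3. P is where the line through L parallel to DK meets line KC ⇒ P = (-1, 1)
P = K + t·(C−K) with t = 3, so KP:PC = t:(1−t) = 3:-2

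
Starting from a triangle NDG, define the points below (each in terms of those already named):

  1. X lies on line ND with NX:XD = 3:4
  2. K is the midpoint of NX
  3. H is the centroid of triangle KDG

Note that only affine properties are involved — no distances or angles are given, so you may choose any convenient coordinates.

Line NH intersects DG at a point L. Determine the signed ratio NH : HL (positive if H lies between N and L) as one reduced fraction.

Assign N = (0, 0), D = (1, 0), G = (0, 1) — the answer is frame-independent, so this choice is without loss of generality.
1. X lies on line ND with NX:XD = 3:4 ⇒ X = (3/7, 0)
2. K is the midpoint of NX ⇒ K = (3/14, 0)
3. H is the centroid of triangle KDG ⇒ H = (17/42, 1/3)
line NH meets DG at L = (17/31, 14/31)
H = N + t·(L−N) with t = 31/42, so NH:HL = 31/42:11/42

NH:HL = 31/11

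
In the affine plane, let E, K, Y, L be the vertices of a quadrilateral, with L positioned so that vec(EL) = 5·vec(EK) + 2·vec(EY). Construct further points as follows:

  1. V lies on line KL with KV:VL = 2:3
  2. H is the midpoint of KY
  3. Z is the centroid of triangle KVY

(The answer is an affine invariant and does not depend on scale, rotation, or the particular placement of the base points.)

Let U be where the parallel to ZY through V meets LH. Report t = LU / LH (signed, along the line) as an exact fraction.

t = 2/3

Choose coordinates E = (0, 0), K = (1, 0), Y = (0, 1), L = (5, 2).
1. V lies on line KL with KV:VL = 2:3 ⇒ V = (13/5, 4/5)
2. H is the midpoint of KY ⇒ H = (1/2, 1/2)
3. Z is the centroid of triangle KVY ⇒ Z = (6/5, 3/5)
through V parallel to ZY: direction (-6/5, 2/5); meets LH at U = (2, 1)
U = L + t·(H−L) with t = 2/3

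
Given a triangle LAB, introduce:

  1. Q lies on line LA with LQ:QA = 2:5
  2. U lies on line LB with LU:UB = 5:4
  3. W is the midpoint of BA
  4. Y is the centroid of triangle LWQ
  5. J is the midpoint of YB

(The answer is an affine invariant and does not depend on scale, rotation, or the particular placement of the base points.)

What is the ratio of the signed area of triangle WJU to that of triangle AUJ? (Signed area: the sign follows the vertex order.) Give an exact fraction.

Assign L = (0, 0), A = (1, 0), B = (0, 1) — the answer is frame-independent, so this choice is without loss of generality.
1. Q lies on line LA with LQ:QA = 2:5 ⇒ Q = (2/7, 0)
2. U lies on line LB with LU:UB = 5:4 ⇒ U = (0, 5/9)
3. W is the midpoint of BA ⇒ W = (1/2, 1/2)
4. Y is the centroid of triangle LWQ ⇒ Y = (11/42, 1/6)
5. J is the midpoint of YB ⇒ J = (11/84, 7/12)
2·[WJU] = 4/189, 2·[AUJ] = -19/189
[WJU]:[AUJ] = 4/189:-19/189 = -4/19

[WJU]:[AUJ] = -4/19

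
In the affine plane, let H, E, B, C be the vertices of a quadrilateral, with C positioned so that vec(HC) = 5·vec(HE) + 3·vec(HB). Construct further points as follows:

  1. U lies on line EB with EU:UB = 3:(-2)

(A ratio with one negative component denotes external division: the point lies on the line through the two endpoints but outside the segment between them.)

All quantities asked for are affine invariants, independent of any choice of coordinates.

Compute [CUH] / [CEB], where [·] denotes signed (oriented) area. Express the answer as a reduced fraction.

[CUH]:[CEB] = -3

Choose coordinates H = (0, 0), E = (1, 0), B = (0, 1), C = (5, 3).
1. U lies on line EB with EU:UB = 3:(-2) ⇒ U = (-2, 3)
2·[CUH] = 21, 2·[CEB] = -7
[CUH]:[CEB] = 21:-7 = -3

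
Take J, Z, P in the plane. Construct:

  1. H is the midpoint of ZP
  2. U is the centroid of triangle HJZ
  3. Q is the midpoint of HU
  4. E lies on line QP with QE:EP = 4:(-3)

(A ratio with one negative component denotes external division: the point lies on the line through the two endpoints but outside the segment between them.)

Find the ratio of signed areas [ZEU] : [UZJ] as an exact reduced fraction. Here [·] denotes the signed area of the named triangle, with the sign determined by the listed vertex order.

[ZEU]:[UZJ] = -13/2

Work in coordinates with J = (0, 0), Z = (1, 0), P = (0, 1).
1. H is the midpoint of ZP ⇒ H = (1/2, 1/2)
2. U is the centroid of triangle HJZ ⇒ U = (1/2, 1/6)
3. Q is the midpoint of HU ⇒ Q = (1/2, 1/3)
4. E lies on line QP with QE:EP = 4:(-3) ⇒ E = (-3/2, 3)
2·[ZEU] = 13/12, 2·[UZJ] = -1/6
[ZEU]:[UZJ] = 13/12:-1/6 = -13/2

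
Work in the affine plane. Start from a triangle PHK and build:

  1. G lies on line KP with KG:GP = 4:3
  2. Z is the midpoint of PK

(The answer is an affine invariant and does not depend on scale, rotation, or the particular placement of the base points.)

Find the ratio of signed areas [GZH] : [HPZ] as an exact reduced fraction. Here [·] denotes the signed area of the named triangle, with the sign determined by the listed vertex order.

[GZH]:[HPZ] = 1/7

Work in coordinates with P = (0, 0), H = (1, 0), K = (0, 1).
1. G lies on line KP with KG:GP = 4:3 ⇒ G = (0, 3/7)
2. Z is the midpoint of PK ⇒ Z = (0, 1/2)
2·[GZH] = -1/14, 2·[HPZ] = -1/2
[GZH]:[HPZ] = -1/14:-1/2 = 1/7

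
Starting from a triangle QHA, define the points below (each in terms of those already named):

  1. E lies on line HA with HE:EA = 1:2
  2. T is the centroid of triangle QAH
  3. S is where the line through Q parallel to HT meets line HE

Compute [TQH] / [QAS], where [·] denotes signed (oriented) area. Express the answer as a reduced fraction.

[TQH]:[QAS] = -1/6

Work in coordinates with Q = (0, 0), H = (1, 0), A = (0, 1).
1. E lies on line HA with HE:EA = 1:2 ⇒ E = (2/3, 1/3)
2. T is the centroid of triangle QAH ⇒ T = (1/3, 1/3)
3. S is where the line through Q parallel to HT meets line HE ⇒ S = (2, -1)
2·[TQH] = 1/3, 2·[QAS] = -2
[TQH]:[QAS] = 1/3:-2 = -1/6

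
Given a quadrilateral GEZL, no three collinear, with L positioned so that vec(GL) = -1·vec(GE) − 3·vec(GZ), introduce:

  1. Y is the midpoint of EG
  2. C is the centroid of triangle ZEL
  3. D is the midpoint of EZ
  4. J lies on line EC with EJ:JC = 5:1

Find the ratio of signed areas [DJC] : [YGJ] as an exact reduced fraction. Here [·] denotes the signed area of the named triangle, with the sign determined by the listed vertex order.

Assign G = (0, 0), E = (1, 0), Z = (0, 1), L = (-1, -3) — the answer is frame-independent, so this choice is without loss of generality.
1. Y is the midpoint of EG ⇒ Y = (1/2, 0)
2. C is the centroid of triangle ZEL ⇒ C = (0, -2/3)
3. D is the midpoint of EZ ⇒ D = (1/2, 1/2)
4. J lies on line EC with EJ:JC = 5:1 ⇒ J = (1/6, -5/9)
2·[DJC] = -5/36, 2·[YGJ] = 5/18
[DJC]:[YGJ] = -5/36:5/18 = -1/2

[DJC]:[YGJ] = -1/2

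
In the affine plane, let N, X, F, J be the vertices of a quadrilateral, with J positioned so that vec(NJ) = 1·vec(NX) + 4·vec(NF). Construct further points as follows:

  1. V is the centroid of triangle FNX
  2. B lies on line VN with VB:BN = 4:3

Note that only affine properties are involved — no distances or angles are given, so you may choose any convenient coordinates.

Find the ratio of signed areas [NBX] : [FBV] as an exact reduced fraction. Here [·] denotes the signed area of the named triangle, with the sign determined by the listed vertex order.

[NBX]:[FBV] = -3/4

Assign N = (0, 0), X = (1, 0), F = (0, 1), J = (1, 4) — the answer is frame-independent, so this choice is without loss of generality.
1. V is the centroid of triangle FNX ⇒ V = (1/3, 1/3)
2. B lies on line VN with VB:BN = 4:3 ⇒ B = (1/7, 1/7)
2·[NBX] = -1/7, 2·[FBV] = 4/21
[NBX]:[FBV] = -1/7:4/21 = -3/4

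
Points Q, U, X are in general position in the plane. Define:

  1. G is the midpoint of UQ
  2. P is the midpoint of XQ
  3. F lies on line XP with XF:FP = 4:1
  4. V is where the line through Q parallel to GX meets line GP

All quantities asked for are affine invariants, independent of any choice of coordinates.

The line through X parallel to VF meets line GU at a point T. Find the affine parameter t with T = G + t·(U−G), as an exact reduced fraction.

Set Q = (0, 0), U = (1, 0), X = (0, 1); any affine frame gives the same invariant.
1. G is the midpoint of UQ ⇒ G = (1/2, 0)
2. P is the midpoint of XQ ⇒ P = (0, 1/2)
3. F lies on line XP with XF:FP = 4:1 ⇒ F = (0, 3/5)
4. V is where the line through Q parallel to GX meets line GP ⇒ V = (-1/2, 1)
through X parallel to VF: direction (1/2, -2/5); meets GU at T = (5/4, 0)
T = G + t·(U−G) with t = 3/2

t = 3/2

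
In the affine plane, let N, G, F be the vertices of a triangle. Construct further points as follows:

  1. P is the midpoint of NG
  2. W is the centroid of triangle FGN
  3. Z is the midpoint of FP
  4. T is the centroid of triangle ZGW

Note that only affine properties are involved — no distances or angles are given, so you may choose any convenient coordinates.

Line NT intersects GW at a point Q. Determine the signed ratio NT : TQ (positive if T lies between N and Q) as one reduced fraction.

NT:TQ = -13

Choose coordinates N = (0, 0), G = (1, 0), F = (0, 1).
1. P is the midpoint of NG ⇒ P = (1/2, 0)
2. W is the centroid of triangle FGN ⇒ W = (1/3, 1/3)
3. Z is the midpoint of FP ⇒ Z = (1/4, 1/2)
4. T is the centroid of triangle ZGW ⇒ T = (19/36, 5/18)
line NT meets GW at Q = (19/39, 10/39)
T = N + t·(Q−N) with t = 13/12, so NT:TQ = 13/12:-1/12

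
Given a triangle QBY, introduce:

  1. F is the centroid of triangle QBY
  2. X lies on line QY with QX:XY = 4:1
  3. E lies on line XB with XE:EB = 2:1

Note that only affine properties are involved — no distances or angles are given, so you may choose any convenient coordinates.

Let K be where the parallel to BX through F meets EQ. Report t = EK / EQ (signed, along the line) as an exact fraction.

t = 1/4

Work in coordinates with Q = (0, 0), B = (1, 0), Y = (0, 1).
1. F is the centroid of triangle QBY ⇒ F = (1/3, 1/3)
2. X lies on line QY with QX:XY = 4:1 ⇒ X = (0, 4/5)
3. E lies on line XB with XE:EB = 2:1 ⇒ E = (2/3, 4/15)
through F parallel to BX: direction (-1, 4/5); meets EQ at K = (1/2, 1/5)
K = E + t·(Q−E) with t = 1/4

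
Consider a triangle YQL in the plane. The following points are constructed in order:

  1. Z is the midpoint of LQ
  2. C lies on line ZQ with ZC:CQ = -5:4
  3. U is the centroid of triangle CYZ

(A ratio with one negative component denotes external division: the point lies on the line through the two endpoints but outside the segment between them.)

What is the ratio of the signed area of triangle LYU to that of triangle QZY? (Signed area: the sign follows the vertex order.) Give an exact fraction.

[LYU]:[QZY] = 7/3

Work in coordinates with Y = (0, 0), Q = (1, 0), L = (0, 1).
1. Z is the midpoint of LQ ⇒ Z = (1/2, 1/2)
2. C lies on line ZQ with ZC:CQ = -5:4 ⇒ C = (3, -2)
3. U is the centroid of triangle CYZ ⇒ U = (7/6, -1/2)
2·[LYU] = 7/6, 2·[QZY] = 1/2
[LYU]:[QZY] = 7/6:1/2 = 7/3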